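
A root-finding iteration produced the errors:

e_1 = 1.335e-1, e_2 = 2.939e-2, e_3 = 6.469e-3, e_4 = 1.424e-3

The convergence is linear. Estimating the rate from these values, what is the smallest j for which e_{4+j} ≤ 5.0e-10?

Rate ρ ≈ e_4/e_3 = 1.424e-3/6.469e-3 = 0.2201.
After j more steps, e_{4+j} ≈ 1.424e-3·ρ^j; need ρ^j ≤ 5.0e-10/1.424e-3 = 3.51124e-07.
j ≥ ln(3.51124e-07)/ln(0.2201) = -14.8621/-1.51367 = 9.819.
So 10 more iterations are needed.

10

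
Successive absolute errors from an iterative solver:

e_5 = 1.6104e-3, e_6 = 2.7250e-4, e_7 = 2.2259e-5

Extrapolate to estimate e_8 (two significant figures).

6.5e-7

First estimate the order: p ≈ ln(e_7/e_6) / ln(e_6/e_5) = ln(2.2259e-5/2.7250e-4)/ln(2.7250e-4/1.6104e-3) = ln(0.0816844)/ln(0.169213) ≈ 1.4099.
Then e_8 ≈ e_7·(e_7/e_6)^p = 2.2259e-5·(0.0816844)^1.4099 = 2.2259e-5·0.0292567 ≈ 6.512e-07.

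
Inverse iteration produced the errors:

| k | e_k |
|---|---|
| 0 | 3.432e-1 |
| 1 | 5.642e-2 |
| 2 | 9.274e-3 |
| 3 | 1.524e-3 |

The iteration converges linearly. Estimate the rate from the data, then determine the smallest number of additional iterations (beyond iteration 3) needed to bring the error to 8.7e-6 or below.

3

Rate ρ ≈ e_3/e_2 = 1.524e-3/9.274e-3 = 0.1643.
After j more steps, e_{3+j} ≈ 1.524e-3·ρ^j; need ρ^j ≤ 8.7e-6/1.524e-3 = 0.00570866.
j ≥ ln(0.00570866)/ln(0.1643) = -5.1658/-1.80606 = 2.860.
So 3 more iterations are needed.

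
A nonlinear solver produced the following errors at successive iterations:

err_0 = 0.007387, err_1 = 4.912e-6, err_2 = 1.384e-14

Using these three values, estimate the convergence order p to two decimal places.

p ≈ ln(err_2/err_1) / ln(err_1/err_0)
  = ln(1.384e-14/4.912e-6) / ln(4.912e-6/0.007387)
  = ln(2.81759e-09) / ln(0.000664952)
  = -19.68738 / -7.31580 ≈ 2.69108

2.69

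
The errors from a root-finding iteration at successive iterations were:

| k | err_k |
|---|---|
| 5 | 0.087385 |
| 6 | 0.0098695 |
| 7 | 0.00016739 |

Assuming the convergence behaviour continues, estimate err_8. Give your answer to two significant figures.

8.2e-8

First estimate the order: p ≈ ln(err_7/err_6) / ln(err_6/err_5) = ln(0.00016739/0.0098695)/ln(0.0098695/0.087385) = ln(0.0169603)/ln(0.112943) ≈ 1.8694.
Then err_8 ≈ err_7·(err_7/err_6)^p = 0.00016739·(0.0169603)^1.8694 = 0.00016739·0.000489895 ≈ 8.2e-08.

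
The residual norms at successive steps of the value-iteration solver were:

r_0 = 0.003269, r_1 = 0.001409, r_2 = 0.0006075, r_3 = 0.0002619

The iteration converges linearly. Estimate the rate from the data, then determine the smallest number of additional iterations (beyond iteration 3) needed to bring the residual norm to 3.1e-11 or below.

19

Rate ρ ≈ r_3/r_2 = 0.0002619/0.0006075 = 0.4311.
After j more steps, r_{3+j} ≈ 0.0002619·ρ^j; need ρ^j ≤ 3.1e-11/0.0002619 = 1.18366e-07.
j ≥ ln(1.18366e-07)/ln(0.4311) = -15.9495/-0.84142 = 18.955.
So 19 more iterations are needed.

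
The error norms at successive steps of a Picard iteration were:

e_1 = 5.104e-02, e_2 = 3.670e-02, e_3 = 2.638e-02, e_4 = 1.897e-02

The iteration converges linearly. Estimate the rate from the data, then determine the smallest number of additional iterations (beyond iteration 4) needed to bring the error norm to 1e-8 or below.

44

Rate ρ ≈ e_4/e_3 = 1.897e-02/2.638e-02 = 0.7191.
After j more steps, e_{4+j} ≈ 1.897e-02·ρ^j; need ρ^j ≤ 1e-8/1.897e-02 = 5.27148e-07.
j ≥ ln(5.27148e-07)/ln(0.7191) = -14.4558/-0.32975 = 43.839.
So 44 more iterations are needed.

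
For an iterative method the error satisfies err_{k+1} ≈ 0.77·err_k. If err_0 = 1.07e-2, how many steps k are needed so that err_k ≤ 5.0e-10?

After k steps, err_k ≈ 1.07e-2·0.77^k.
Need 0.77^k ≤ 5.0e-10/1.07e-2 = 4.6729e-08.
k ≥ ln(4.6729e-08)/ln(0.77) = -16.8789/-0.26136 = 64.581.
Smallest integer k = 65.

65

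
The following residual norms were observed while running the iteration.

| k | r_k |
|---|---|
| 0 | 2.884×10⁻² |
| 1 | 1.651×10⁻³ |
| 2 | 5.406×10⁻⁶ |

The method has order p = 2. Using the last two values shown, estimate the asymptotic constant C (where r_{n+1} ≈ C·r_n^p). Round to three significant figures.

1.98

C ≈ r_2 / r_1^2
  = 5.406×10⁻⁶ / (1.651×10⁻³)^2
  = 5.406×10⁻⁶ / 2.7258e-06 ≈ 1.9833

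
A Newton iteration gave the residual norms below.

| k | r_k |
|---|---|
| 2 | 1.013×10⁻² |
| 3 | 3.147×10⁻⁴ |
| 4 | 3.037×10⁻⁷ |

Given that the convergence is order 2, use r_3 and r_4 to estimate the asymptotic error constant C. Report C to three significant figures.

3.07

C ≈ r_4 / r_3^2
  = 3.037×10⁻⁷ / (3.147×10⁻⁴)^2
  = 3.037×10⁻⁷ / 9.90361e-08 ≈ 3.0666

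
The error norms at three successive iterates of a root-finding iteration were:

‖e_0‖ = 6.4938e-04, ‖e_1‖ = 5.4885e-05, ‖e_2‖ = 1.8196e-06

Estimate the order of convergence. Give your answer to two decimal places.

p ≈ ln(‖e_2‖/‖e_1‖) / ln(‖e_1‖/‖e_0‖)
  = ln(1.8196e-06/5.4885e-05) / ln(5.4885e-05/6.4938e-04)
  = ln(0.033153) / ln(0.0845191)
  = -3.40662 / -2.47078 ≈ 1.37876

1.38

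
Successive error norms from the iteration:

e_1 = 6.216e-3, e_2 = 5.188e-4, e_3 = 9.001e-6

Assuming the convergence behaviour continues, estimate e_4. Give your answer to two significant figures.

1.2e-8

First estimate the order: p ≈ ln(e_3/e_2) / ln(e_2/e_1) = ln(9.001e-6/5.188e-4)/ln(5.188e-4/6.216e-3) = ln(0.0173497)/ln(0.083462) ≈ 1.6325.
Then e_4 ≈ e_3·(e_3/e_2)^p = 9.001e-6·(0.0173497)^1.6325 = 9.001e-6·0.0013355 ≈ 1.202e-08.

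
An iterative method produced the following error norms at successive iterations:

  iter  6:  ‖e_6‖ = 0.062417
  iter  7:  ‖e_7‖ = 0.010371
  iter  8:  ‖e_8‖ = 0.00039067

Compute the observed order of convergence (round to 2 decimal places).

1.83

p ≈ ln(‖e_8‖/‖e_7‖) / ln(‖e_7‖/‖e_6‖)
  = ln(0.00039067/0.010371) / ln(0.010371/0.062417)
  = ln(0.0376695) / ln(0.166157)
  = -3.27890 / -1.79482 ≈ 1.82687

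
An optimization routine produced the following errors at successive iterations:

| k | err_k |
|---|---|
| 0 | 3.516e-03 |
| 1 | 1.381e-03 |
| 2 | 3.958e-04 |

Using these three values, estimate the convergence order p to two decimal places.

1.34

p ≈ ln(err_2/err_1) / ln(err_1/err_0)
  = ln(3.958e-04/1.381e-03) / ln(1.381e-03/3.516e-03)
  = ln(0.286604) / ln(0.392776)
  = -1.24965 / -0.93452 ≈ 1.33721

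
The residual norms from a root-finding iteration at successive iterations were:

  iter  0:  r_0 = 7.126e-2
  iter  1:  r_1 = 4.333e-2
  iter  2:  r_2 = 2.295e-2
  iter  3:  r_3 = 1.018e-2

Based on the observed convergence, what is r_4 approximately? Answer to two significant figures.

3.6e-3

First estimate the order: p ≈ ln(r_3/r_2) / ln(r_2/r_1) = ln(1.018e-2/2.295e-2)/ln(2.295e-2/4.333e-2) = ln(0.443573)/ln(0.529656) ≈ 1.2791.
Then r_4 ≈ r_3·(r_3/r_2)^p = 1.018e-2·(0.443573)^1.2791 = 1.018e-2·0.353536 ≈ 0.003599.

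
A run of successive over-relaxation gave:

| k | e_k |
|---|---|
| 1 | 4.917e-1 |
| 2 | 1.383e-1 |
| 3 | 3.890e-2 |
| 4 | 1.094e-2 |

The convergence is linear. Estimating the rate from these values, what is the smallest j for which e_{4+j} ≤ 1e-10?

15

Rate ρ ≈ e_4/e_3 = 1.094e-2/3.890e-2 = 0.2812.
After j more steps, e_{4+j} ≈ 1.094e-2·ρ^j; need ρ^j ≤ 1e-10/1.094e-2 = 9.14077e-09.
j ≥ ln(9.14077e-09)/ln(0.2812) = -18.5105/-1.26869 = 14.590.
So 15 more iterations are needed.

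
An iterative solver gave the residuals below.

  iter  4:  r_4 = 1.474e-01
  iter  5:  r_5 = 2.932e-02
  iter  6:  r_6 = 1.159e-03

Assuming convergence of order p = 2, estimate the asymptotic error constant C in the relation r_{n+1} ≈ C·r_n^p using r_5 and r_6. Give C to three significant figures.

C ≈ r_6 / r_5^2
  = 1.159e-03 / (2.932e-02)^2
  = 1.159e-03 / 0.000859662 ≈ 1.3482

1.35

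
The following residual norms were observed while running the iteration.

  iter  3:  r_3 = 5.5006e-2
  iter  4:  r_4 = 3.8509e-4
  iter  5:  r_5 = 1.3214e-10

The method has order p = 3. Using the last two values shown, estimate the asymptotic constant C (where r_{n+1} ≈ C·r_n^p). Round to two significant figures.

2.3

C ≈ r_5 / r_4^3
  = 1.3214e-10 / (3.8509e-4)^3
  = 1.3214e-10 / 5.71067e-11 ≈ 2.3139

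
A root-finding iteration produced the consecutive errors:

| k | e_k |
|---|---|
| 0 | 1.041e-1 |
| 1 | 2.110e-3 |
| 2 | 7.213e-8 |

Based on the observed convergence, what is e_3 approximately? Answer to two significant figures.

1.2e-19

First estimate the order: p ≈ ln(e_2/e_1) / ln(e_1/e_0) = ln(7.213e-8/2.110e-3)/ln(2.110e-3/1.041e-1) = ln(3.41848e-05)/ln(0.020269) ≈ 2.6378.
Then e_3 ≈ e_2·(e_2/e_1)^p = 7.213e-8·(3.41848e-05)^2.6378 = 7.213e-8·1.65632e-12 ≈ 1.195e-19.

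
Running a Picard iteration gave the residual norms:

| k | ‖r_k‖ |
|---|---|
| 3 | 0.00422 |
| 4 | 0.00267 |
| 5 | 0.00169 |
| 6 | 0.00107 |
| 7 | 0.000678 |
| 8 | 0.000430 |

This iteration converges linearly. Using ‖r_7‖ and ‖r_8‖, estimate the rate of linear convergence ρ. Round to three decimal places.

ρ ≈ ‖r_8‖/‖r_7‖ = 0.000430/0.000678 = 0.63422

0.634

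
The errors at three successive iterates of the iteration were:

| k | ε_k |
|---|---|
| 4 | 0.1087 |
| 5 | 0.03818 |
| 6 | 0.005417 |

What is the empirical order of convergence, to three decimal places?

p ≈ ln(ε_6/ε_5) / ln(ε_5/ε_4)
  = ln(0.005417/0.03818) / ln(0.03818/0.1087)
  = ln(0.141881) / ln(0.351242)
  = -1.952767 / -1.046280 ≈ 1.866390

1.866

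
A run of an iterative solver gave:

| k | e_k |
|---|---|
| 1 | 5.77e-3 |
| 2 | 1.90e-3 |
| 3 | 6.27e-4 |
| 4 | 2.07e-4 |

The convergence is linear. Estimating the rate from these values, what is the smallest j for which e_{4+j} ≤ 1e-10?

14

Rate ρ ≈ e_4/e_3 = 2.07e-4/6.27e-4 = 0.3301.
After j more steps, e_{4+j} ≈ 2.07e-4·ρ^j; need ρ^j ≤ 1e-10/2.07e-4 = 4.83092e-07.
j ≥ ln(4.83092e-07)/ln(0.3301) = -14.5431/-1.10836 = 13.121.
So 14 more iterations are needed.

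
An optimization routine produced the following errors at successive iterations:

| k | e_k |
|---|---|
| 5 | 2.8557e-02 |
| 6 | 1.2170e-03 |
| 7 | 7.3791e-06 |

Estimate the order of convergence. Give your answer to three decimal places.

p ≈ ln(e_7/e_6) / ln(e_6/e_5)
  = ln(7.3791e-06/1.2170e-03) / ln(1.2170e-03/2.8557e-02)
  = ln(0.00606335) / ln(0.0426165)
  = -5.105493 / -3.155514 ≈ 1.617959

1.618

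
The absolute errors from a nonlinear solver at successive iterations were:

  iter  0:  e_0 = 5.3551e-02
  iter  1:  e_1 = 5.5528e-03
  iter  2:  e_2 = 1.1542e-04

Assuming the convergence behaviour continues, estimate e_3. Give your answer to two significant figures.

1.5e-7

First estimate the order: p ≈ ln(e_2/e_1) / ln(e_1/e_0) = ln(1.1542e-04/5.5528e-03)/ln(5.5528e-03/5.3551e-02) = ln(0.0207859)/ln(0.103692) ≈ 1.7091.
Then e_3 ≈ e_2·(e_2/e_1)^p = 1.1542e-04·(0.0207859)^1.7091 = 1.1542e-04·0.00133321 ≈ 1.539e-07.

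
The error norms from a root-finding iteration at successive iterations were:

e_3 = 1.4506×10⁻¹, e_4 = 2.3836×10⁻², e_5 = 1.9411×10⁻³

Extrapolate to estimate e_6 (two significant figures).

First estimate the order: p ≈ ln(e_5/e_4) / ln(e_4/e_3) = ln(1.9411×10⁻³/2.3836×10⁻²)/ln(2.3836×10⁻²/1.4506×10⁻¹) = ln(0.0814356)/ln(0.164318) ≈ 1.3887.
Then e_6 ≈ e_5·(e_5/e_4)^p = 1.9411×10⁻³·(0.0814356)^1.3887 = 1.9411×10⁻³·0.0307219 ≈ 5.963e-05.

6.0e-5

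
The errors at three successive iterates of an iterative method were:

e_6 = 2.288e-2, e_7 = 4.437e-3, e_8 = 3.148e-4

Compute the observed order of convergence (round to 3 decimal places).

1.613

p ≈ ln(e_8/e_7) / ln(e_7/e_6)
  = ln(3.148e-4/4.437e-3) / ln(4.437e-3/2.288e-2)
  = ln(0.0709488) / ln(0.193925)
  = -2.645797 / -1.640284 ≈ 1.613012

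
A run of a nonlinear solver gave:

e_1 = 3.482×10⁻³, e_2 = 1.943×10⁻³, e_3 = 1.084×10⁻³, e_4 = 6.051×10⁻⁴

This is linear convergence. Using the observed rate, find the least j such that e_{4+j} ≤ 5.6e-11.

Rate ρ ≈ e_4/e_3 = 6.051×10⁻⁴/1.084×10⁻³ = 0.5582.
After j more steps, e_{4+j} ≈ 6.051×10⁻⁴·ρ^j; need ρ^j ≤ 5.6e-11/6.051×10⁻⁴ = 9.25467e-08.
j ≥ ln(9.25467e-08)/ln(0.5582) = -16.1956/-0.58304 = 27.778.
So 28 more iterations are needed.

28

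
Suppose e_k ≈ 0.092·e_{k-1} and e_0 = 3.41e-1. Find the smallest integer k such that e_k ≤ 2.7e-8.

7

After k steps, e_k ≈ 3.41e-1·0.092^k.
Need 0.092^k ≤ 2.7e-8/3.41e-1 = 7.91789e-08.
k ≥ ln(7.91789e-08)/ln(0.092) = -16.3516/-2.38597 = 6.853.
Smallest integer k = 7.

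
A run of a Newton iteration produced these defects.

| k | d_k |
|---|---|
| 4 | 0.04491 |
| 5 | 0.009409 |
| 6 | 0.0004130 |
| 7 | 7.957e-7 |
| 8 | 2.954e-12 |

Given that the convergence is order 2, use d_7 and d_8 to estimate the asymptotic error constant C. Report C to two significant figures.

C ≈ d_8 / d_7^2
  = 2.954e-12 / (7.957e-7)^2
  = 2.954e-12 / 6.33138e-13 ≈ 4.6656

4.7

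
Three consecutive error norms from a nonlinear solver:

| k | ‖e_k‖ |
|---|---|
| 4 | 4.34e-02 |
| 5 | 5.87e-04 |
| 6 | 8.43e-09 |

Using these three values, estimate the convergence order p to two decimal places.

p ≈ ln(‖e_6‖/‖e_5‖) / ln(‖e_5‖/‖e_4‖)
  = ln(8.43e-09/5.87e-04) / ln(5.87e-04/4.34e-02)
  = ln(1.43612e-05) / ln(0.0135253)
  = -11.15098 / -4.30319 ≈ 2.59133

2.59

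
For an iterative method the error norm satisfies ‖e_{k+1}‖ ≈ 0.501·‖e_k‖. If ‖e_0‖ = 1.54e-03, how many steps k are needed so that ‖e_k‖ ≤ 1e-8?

After k steps, ‖e_k‖ ≈ 1.54e-03·0.501^k.
Need 0.501^k ≤ 1e-8/1.54e-03 = 6.49351e-06.
k ≥ ln(6.49351e-06)/ln(0.501) = -11.9447/-0.69115 = 17.282.
Smallest integer k = 18.

18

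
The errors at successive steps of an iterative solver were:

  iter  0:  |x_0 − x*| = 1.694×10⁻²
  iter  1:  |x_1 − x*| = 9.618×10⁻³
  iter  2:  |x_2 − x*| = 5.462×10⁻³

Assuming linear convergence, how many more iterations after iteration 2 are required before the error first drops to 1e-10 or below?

32

Rate ρ ≈ |x_2 − x*|/|x_1 − x*| = 5.462×10⁻³/9.618×10⁻³ = 0.5679.
After j more steps, |x_{2+j} − x*| ≈ 5.462×10⁻³·ρ^j; need ρ^j ≤ 1e-10/5.462×10⁻³ = 1.83083e-08.
j ≥ ln(1.83083e-08)/ln(0.5679) = -17.8159/-0.56581 = 31.487.
So 32 more iterations are needed.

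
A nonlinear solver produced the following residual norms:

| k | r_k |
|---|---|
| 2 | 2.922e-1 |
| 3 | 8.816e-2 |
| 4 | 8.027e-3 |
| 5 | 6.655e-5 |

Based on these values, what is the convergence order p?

Consecutive ratios: r_5/r_4 = 6.655e-5/8.027e-3 = 0.00829077, r_4/r_3 = 8.027e-3/8.816e-2 = 0.0910504.
p ≈ ln(0.00829077)/ln(0.0910504) = -4.7926/-2.3963 ≈ 2.00.
So the convergence is quadratic (order 2).

2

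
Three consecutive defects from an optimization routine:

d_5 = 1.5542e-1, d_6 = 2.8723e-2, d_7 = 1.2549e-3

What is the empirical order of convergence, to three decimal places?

1.854

p ≈ ln(d_7/d_6) / ln(d_6/d_5)
  = ln(1.2549e-3/2.8723e-2) / ln(2.8723e-2/1.5542e-1)
  = ln(0.0436897) / ln(0.184809)
  = -3.130643 / -1.688432 ≈ 1.854172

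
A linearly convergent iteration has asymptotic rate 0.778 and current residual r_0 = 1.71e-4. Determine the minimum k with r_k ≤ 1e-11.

67

After k steps, r_k ≈ 1.71e-4·0.778^k.
Need 0.778^k ≤ 1e-11/1.71e-4 = 5.84795e-08.
k ≥ ln(5.84795e-08)/ln(0.778) = -16.6546/-0.25103 = 66.345.
Smallest integer k = 67.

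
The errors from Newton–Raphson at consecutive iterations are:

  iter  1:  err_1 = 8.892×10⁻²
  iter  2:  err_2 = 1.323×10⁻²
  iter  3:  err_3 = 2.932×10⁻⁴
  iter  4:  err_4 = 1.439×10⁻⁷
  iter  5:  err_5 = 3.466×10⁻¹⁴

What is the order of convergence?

Consecutive ratios: err_5/err_4 = 3.466×10⁻¹⁴/1.439×10⁻⁷ = 2.40862e-07, err_4/err_3 = 1.439×10⁻⁷/2.932×10⁻⁴ = 0.000490791.
p ≈ ln(2.40862e-07)/ln(0.000490791) = -15.2390/-7.6195 ≈ 2.00.
So the convergence is quadratic (order 2).

2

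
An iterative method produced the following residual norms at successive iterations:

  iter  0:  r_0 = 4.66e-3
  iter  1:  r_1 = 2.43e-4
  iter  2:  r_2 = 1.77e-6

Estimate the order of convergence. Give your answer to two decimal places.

1.67

p ≈ ln(r_2/r_1) / ln(r_1/r_0)
  = ln(1.77e-6/2.43e-4) / ln(2.43e-4/4.66e-3)
  = ln(0.00728395) / ln(0.0521459)
  = -4.92208 / -2.95371 ≈ 1.66641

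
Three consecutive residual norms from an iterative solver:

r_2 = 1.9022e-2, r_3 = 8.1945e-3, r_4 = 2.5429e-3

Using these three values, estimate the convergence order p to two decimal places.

1.39

p ≈ ln(r_4/r_3) / ln(r_3/r_2)
  = ln(2.5429e-3/8.1945e-3) / ln(8.1945e-3/1.9022e-2)
  = ln(0.310318) / ln(0.430791)
  = -1.17016 / -0.84213 ≈ 1.38952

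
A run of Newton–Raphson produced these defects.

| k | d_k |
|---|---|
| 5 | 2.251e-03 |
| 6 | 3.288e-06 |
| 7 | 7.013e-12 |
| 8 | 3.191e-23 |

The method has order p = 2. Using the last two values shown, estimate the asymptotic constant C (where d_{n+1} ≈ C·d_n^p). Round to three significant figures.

C ≈ d_8 / d_7^2
  = 3.191e-23 / (7.013e-12)^2
  = 3.191e-23 / 4.91822e-23 ≈ 0.64881

0.649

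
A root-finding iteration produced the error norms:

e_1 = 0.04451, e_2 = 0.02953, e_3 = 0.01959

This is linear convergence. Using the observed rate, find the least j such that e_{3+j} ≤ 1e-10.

Rate ρ ≈ e_3/e_2 = 0.01959/0.02953 = 0.6634.
After j more steps, e_{3+j} ≈ 0.01959·ρ^j; need ρ^j ≤ 1e-10/0.01959 = 5.10465e-09.
j ≥ ln(5.10465e-09)/ln(0.6634) = -19.0931/-0.41038 = 46.525.
So 47 more iterations are needed.

47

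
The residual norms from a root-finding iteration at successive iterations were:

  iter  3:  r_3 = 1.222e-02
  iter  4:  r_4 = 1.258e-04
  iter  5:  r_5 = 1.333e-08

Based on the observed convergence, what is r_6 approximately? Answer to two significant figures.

First estimate the order: p ≈ ln(r_5/r_4) / ln(r_4/r_3) = ln(1.333e-08/1.258e-04)/ln(1.258e-04/1.222e-02) = ln(0.000105962)/ln(0.0102946) ≈ 2.0000.
Then r_6 ≈ r_5·(r_5/r_4)^p = 1.333e-08·(0.000105962)^2.0000 = 1.333e-08·1.12279e-08 ≈ 1.497e-16.

1.5e-16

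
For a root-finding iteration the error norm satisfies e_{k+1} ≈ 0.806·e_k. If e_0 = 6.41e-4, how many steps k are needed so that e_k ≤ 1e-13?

105

After k steps, e_k ≈ 6.41e-4·0.806^k.
Need 0.806^k ≤ 1e-13/6.41e-4 = 1.56006e-10.
k ≥ ln(1.56006e-10)/ln(0.806) = -22.5811/-0.21567 = 104.702.
Smallest integer k = 105.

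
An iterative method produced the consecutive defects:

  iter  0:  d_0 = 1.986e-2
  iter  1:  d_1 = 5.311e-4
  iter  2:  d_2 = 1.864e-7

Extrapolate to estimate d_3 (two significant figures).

First estimate the order: p ≈ ln(d_2/d_1) / ln(d_1/d_0) = ln(1.864e-7/5.311e-4)/ln(5.311e-4/1.986e-2) = ln(0.00035097)/ln(0.0267422) ≈ 2.1965.
Then d_3 ≈ d_2·(d_2/d_1)^p = 1.864e-7·(0.00035097)^2.1965 = 1.864e-7·2.58039e-08 ≈ 4.81e-15.

4.8e-15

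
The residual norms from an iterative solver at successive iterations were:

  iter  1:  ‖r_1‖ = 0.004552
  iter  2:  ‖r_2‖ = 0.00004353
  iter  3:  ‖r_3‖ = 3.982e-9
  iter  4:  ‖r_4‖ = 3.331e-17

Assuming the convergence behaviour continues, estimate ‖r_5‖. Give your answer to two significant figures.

First estimate the order: p ≈ ln(‖r_4‖/‖r_3‖) / ln(‖r_3‖/‖r_2‖) = ln(3.331e-17/3.982e-9)/ln(3.982e-9/0.00004353) = ln(8.36514e-09)/ln(9.14771e-05) ≈ 2.0000.
Then ‖r_5‖ ≈ ‖r_4‖·(‖r_4‖/‖r_3‖)^p = 3.331e-17·(8.36514e-09)^2.0000 = 3.331e-17·6.99756e-17 ≈ 2.331e-33.

2.3e-33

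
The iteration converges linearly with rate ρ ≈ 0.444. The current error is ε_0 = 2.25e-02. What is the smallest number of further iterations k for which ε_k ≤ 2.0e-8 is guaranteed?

After k steps, ε_k ≈ 2.25e-02·0.444^k.
Need 0.444^k ≤ 2.0e-8/2.25e-02 = 8.88889e-07.
k ≥ ln(8.88889e-07)/ln(0.444) = -13.9333/-0.81193 = 17.161.
Smallest integer k = 18.

18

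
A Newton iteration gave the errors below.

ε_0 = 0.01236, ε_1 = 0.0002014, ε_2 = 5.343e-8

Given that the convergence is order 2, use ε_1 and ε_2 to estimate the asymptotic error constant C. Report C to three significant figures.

1.32

C ≈ ε_2 / ε_1^2
  = 5.343e-8 / (0.0002014)^2
  = 5.343e-8 / 4.0562e-08 ≈ 1.3172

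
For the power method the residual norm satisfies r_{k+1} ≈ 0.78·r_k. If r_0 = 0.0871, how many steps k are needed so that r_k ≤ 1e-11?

93

After k steps, r_k ≈ 0.0871·0.78^k.
Need 0.78^k ≤ 1e-11/0.0871 = 1.14811e-10.
k ≥ ln(1.14811e-10)/ln(0.78) = -22.8877/-0.24846 = 92.118.
Smallest integer k = 93.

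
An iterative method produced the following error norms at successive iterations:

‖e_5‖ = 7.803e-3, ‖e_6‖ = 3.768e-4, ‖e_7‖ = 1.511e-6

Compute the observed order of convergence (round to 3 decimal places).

p ≈ ln(‖e_7‖/‖e_6‖) / ln(‖e_6‖/‖e_5‖)
  = ln(1.511e-6/3.768e-4) / ln(3.768e-4/7.803e-3)
  = ln(0.00401008) / ln(0.0482891)
  = -5.518944 / -3.030549 ≈ 1.821104

1.821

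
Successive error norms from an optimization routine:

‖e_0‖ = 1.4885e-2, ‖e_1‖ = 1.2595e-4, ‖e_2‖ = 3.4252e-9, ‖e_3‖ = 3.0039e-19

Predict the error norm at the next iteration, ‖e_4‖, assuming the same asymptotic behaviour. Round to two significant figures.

2.1e-41

First estimate the order: p ≈ ln(‖e_3‖/‖e_2‖) / ln(‖e_2‖/‖e_1‖) = ln(3.0039e-19/3.4252e-9)/ln(3.4252e-9/1.2595e-4) = ln(8.77e-11)/ln(2.71949e-05) ≈ 2.2028.
Then ‖e_4‖ ≈ ‖e_3‖·(‖e_3‖/‖e_2‖)^p = 3.0039e-19·(8.77e-11)^2.2028 = 3.0039e-19·7.02166e-23 ≈ 2.109e-41.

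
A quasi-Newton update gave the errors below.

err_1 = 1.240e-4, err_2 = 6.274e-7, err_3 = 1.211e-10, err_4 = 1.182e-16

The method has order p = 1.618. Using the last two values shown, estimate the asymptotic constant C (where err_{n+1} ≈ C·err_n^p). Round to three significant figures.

1.31

C ≈ err_4 / err_3^1.618
  = 1.182e-16 / (1.211e-10)^1.618
  = 1.182e-16 / 9.0059e-17 ≈ 1.3125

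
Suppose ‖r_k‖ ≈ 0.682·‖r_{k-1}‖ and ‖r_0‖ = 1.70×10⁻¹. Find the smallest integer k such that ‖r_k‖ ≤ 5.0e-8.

40

After k steps, ‖r_k‖ ≈ 1.70×10⁻¹·0.682^k.
Need 0.682^k ≤ 5.0e-8/1.70×10⁻¹ = 2.94118e-07.
k ≥ ln(2.94118e-07)/ln(0.682) = -15.0393/-0.38273 = 39.295.
Smallest integer k = 40.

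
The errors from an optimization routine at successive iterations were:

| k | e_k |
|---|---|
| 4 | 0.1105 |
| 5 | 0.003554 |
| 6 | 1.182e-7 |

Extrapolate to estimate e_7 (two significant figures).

First estimate the order: p ≈ ln(e_6/e_5) / ln(e_5/e_4) = ln(1.182e-7/0.003554)/ln(0.003554/0.1105) = ln(3.32583e-05)/ln(0.0321629) ≈ 3.0001.
Then e_7 ≈ e_6·(e_6/e_5)^p = 1.182e-7·(3.32583e-05)^3.0001 = 1.182e-7·3.67496e-14 ≈ 4.344e-21.

4.3e-21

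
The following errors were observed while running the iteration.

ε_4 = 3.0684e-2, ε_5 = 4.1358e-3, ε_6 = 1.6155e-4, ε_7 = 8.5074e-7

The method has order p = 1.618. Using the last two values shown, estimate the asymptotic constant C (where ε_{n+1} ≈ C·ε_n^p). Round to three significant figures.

C ≈ ε_7 / ε_6^1.618
  = 8.5074e-7 / (1.6155e-4)^1.618
  = 8.5074e-7 / 7.32893e-07 ≈ 1.1608

1.16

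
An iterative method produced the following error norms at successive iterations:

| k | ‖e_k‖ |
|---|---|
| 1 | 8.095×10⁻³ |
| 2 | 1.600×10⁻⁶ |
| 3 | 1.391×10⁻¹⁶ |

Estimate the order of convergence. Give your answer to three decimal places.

2.716

p ≈ ln(‖e_3‖/‖e_2‖) / ln(‖e_2‖/‖e_1‖)
  = ln(1.391×10⁻¹⁶/1.600×10⁻⁶) / ln(1.600×10⁻⁶/8.095×10⁻³)
  = ln(8.69375e-11) / ln(0.000197653)
  = -23.165832 / -8.528998 ≈ 2.716126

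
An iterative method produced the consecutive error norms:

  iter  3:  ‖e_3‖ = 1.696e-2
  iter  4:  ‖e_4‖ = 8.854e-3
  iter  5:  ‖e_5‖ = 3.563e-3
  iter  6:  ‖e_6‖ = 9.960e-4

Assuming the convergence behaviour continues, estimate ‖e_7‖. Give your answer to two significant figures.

First estimate the order: p ≈ ln(‖e_6‖/‖e_5‖) / ln(‖e_5‖/‖e_4‖) = ln(9.960e-4/3.563e-3)/ln(3.563e-3/8.854e-3) = ln(0.27954)/ln(0.402417) ≈ 1.4003.
Then ‖e_7‖ ≈ ‖e_6‖·(‖e_6‖/‖e_5‖)^p = 9.960e-4·(0.27954)^1.4003 = 9.960e-4·0.167825 ≈ 0.0001672.

1.7e-4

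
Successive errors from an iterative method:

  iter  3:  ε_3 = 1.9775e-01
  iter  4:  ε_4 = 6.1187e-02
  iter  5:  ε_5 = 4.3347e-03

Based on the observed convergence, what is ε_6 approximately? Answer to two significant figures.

First estimate the order: p ≈ ln(ε_5/ε_4) / ln(ε_4/ε_3) = ln(4.3347e-03/6.1187e-02)/ln(6.1187e-02/1.9775e-01) = ln(0.0708435)/ln(0.309416) ≈ 2.2567.
Then ε_6 ≈ ε_5·(ε_5/ε_4)^p = 4.3347e-03·(0.0708435)^2.2567 = 4.3347e-03·0.00254374 ≈ 1.103e-05.

1.1e-5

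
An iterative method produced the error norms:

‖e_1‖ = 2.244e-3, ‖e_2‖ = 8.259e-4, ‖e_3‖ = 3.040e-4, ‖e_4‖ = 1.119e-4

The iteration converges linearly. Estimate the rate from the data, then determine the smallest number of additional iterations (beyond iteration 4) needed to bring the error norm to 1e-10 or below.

14

Rate ρ ≈ ‖e_4‖/‖e_3‖ = 1.119e-4/3.040e-4 = 0.3681.
After j more steps, ‖e_{4+j}‖ ≈ 1.119e-4·ρ^j; need ρ^j ≤ 1e-10/1.119e-4 = 8.93655e-07.
j ≥ ln(8.93655e-07)/ln(0.3681) = -13.9279/-0.99940 = 13.936.
So 14 more iterations are needed.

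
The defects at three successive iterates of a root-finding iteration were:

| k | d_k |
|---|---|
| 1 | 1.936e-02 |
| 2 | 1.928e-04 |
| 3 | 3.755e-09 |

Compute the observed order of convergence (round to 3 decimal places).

p ≈ ln(d_3/d_2) / ln(d_2/d_1)
  = ln(3.755e-09/1.928e-04) / ln(1.928e-04/1.936e-02)
  = ln(1.94761e-05) / ln(0.00995868)
  = -10.846322 / -4.609311 ≈ 2.353133

2.353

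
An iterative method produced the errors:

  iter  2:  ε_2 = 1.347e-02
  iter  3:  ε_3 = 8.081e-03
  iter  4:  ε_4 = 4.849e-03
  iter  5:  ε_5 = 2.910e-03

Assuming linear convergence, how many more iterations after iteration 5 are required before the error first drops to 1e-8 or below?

25

Rate ρ ≈ ε_5/ε_4 = 2.910e-03/4.849e-03 = 0.6001.
After j more steps, ε_{5+j} ≈ 2.910e-03·ρ^j; need ρ^j ≤ 1e-8/2.910e-03 = 3.43643e-06.
j ≥ ln(3.43643e-06)/ln(0.6001) = -12.5811/-0.51066 = 24.637.
So 25 more iterations are needed.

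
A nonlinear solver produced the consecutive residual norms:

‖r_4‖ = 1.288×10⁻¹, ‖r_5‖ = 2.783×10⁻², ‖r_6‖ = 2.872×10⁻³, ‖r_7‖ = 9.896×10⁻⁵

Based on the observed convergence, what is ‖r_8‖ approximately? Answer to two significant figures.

6.7e-7

First estimate the order: p ≈ ln(‖r_7‖/‖r_6‖) / ln(‖r_6‖/‖r_5‖) = ln(9.896×10⁻⁵/2.872×10⁻³)/ln(2.872×10⁻³/2.783×10⁻²) = ln(0.0344568)/ln(0.103198) ≈ 1.4830.
Then ‖r_8‖ ≈ ‖r_7‖·(‖r_7‖/‖r_6‖)^p = 9.896×10⁻⁵·(0.0344568)^1.4830 = 9.896×10⁻⁵·0.00677296 ≈ 6.703e-07.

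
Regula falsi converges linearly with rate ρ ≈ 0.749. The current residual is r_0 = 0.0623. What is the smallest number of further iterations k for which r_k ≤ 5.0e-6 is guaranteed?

33

After k steps, r_k ≈ 0.0623·0.749^k.
Need 0.749^k ≤ 5.0e-6/0.0623 = 8.02568e-05.
k ≥ ln(8.02568e-05)/ln(0.749) = -9.4303/-0.28902 = 32.629.
Smallest integer k = 33.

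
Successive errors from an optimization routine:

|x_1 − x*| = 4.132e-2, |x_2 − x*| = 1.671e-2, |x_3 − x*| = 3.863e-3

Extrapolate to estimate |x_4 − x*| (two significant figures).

3.6e-4

First estimate the order: p ≈ ln(|x_3 − x*|/|x_2 − x*|) / ln(|x_2 − x*|/|x_1 − x*|) = ln(3.863e-3/1.671e-2)/ln(1.671e-2/4.132e-2) = ln(0.231179)/ln(0.404405) ≈ 1.6177.
Then |x_4 − x*| ≈ |x_3 − x*|·(|x_3 − x*|/|x_2 − x*|)^p = 3.863e-3·(0.231179)^1.6177 = 3.863e-3·0.0935533 ≈ 0.0003614.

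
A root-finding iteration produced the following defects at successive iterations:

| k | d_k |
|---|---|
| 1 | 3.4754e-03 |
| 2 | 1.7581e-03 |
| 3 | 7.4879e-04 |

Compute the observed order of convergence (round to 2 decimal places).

1.25

p ≈ ln(d_3/d_2) / ln(d_2/d_1)
  = ln(7.4879e-04/1.7581e-03) / ln(1.7581e-03/3.4754e-03)
  = ln(0.425909) / ln(0.50587)
  = -0.85353 / -0.68148 ≈ 1.25247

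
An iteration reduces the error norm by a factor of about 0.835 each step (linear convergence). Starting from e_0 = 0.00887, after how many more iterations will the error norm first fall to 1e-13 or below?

After k steps, e_k ≈ 0.00887·0.835^k.
Need 0.835^k ≤ 1e-13/0.00887 = 1.1274e-11.
k ≥ ln(1.1274e-11)/ln(0.835) = -25.2085/-0.18032 = 139.799.
Smallest integer k = 140.

140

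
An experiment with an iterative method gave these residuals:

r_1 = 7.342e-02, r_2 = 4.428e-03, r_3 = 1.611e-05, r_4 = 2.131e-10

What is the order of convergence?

Consecutive ratios: r_4/r_3 = 2.131e-10/1.611e-05 = 1.32278e-05, r_3/r_2 = 1.611e-05/4.428e-03 = 0.00363821.
p ≈ ln(1.32278e-05)/ln(0.00363821) = -11.2332/-5.6163 ≈ 2.00.
So the convergence is quadratic (order 2).

2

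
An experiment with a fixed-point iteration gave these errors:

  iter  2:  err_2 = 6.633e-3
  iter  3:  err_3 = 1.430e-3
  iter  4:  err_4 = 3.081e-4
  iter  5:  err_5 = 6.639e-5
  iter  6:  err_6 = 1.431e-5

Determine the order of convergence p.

Consecutive ratios: err_6/err_5 = 1.431e-5/6.639e-5 = 0.215545, err_5/err_4 = 6.639e-5/3.081e-4 = 0.215482.
p ≈ ln(0.215545)/ln(0.215482) = -1.5346/-1.5349 ≈ 1.00.
So the convergence is linear (order 1).

1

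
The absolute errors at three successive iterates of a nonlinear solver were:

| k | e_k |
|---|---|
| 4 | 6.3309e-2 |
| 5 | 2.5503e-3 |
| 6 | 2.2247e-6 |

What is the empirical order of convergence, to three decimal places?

p ≈ ln(e_6/e_5) / ln(e_5/e_4)
  = ln(2.2247e-6/2.5503e-3) / ln(2.5503e-3/6.3309e-2)
  = ln(0.000872329) / ln(0.0402834)
  = -7.044344 / -3.211816 ≈ 2.193259

2.193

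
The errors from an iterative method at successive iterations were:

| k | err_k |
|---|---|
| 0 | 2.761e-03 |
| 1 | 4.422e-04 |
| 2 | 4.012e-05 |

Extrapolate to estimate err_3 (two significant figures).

First estimate the order: p ≈ ln(err_2/err_1) / ln(err_1/err_0) = ln(4.012e-05/4.422e-04)/ln(4.422e-04/2.761e-03) = ln(0.0907282)/ln(0.160159) ≈ 1.3103.
Then err_3 ≈ err_2·(err_2/err_1)^p = 4.012e-05·(0.0907282)^1.3103 = 4.012e-05·0.0430854 ≈ 1.729e-06.

1.7e-6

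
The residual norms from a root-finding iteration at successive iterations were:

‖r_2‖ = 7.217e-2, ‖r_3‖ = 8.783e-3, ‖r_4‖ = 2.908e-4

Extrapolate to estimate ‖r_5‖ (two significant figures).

First estimate the order: p ≈ ln(‖r_4‖/‖r_3‖) / ln(‖r_3‖/‖r_2‖) = ln(2.908e-4/8.783e-3)/ln(8.783e-3/7.217e-2) = ln(0.0331094)/ln(0.121699) ≈ 1.6180.
Then ‖r_5‖ ≈ ‖r_4‖·(‖r_4‖/‖r_3‖)^p = 2.908e-4·(0.0331094)^1.6180 = 2.908e-4·0.00402978 ≈ 1.172e-06.

1.2e-6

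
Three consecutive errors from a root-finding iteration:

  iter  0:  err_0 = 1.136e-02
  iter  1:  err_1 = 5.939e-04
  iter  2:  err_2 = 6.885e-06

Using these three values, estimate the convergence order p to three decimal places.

p ≈ ln(err_2/err_1) / ln(err_1/err_0)
  = ln(6.885e-06/5.939e-04) / ln(5.939e-04/1.136e-02)
  = ln(0.0115929) / ln(0.0522799)
  = -4.457362 / -2.951143 ≈ 1.510385

1.510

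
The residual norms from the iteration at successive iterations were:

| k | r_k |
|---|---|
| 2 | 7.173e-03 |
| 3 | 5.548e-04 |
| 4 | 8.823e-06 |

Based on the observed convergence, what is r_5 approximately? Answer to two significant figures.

1.1e-8

First estimate the order: p ≈ ln(r_4/r_3) / ln(r_3/r_2) = ln(8.823e-06/5.548e-04)/ln(5.548e-04/7.173e-03) = ln(0.015903)/ln(0.0773456) ≈ 1.6180.
Then r_5 ≈ r_4·(r_4/r_3)^p = 8.823e-06·(0.015903)^1.6180 = 8.823e-06·0.00123025 ≈ 1.085e-08.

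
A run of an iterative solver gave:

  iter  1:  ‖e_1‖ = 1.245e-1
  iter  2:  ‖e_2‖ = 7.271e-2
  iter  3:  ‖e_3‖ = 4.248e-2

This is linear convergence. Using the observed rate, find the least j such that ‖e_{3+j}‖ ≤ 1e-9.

Rate ρ ≈ ‖e_3‖/‖e_2‖ = 4.248e-2/7.271e-2 = 0.5842.
After j more steps, ‖e_{3+j}‖ ≈ 4.248e-2·ρ^j; need ρ^j ≤ 1e-9/4.248e-2 = 2.35405e-08.
j ≥ ln(2.35405e-08)/ln(0.5842) = -17.5645/-0.53751 = 32.678.
So 33 more iterations are needed.

33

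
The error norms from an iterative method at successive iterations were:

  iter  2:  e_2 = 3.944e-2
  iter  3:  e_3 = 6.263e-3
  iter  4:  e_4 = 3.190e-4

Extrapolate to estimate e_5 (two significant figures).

2.6e-6

First estimate the order: p ≈ ln(e_4/e_3) / ln(e_3/e_2) = ln(3.190e-4/6.263e-3)/ln(6.263e-3/3.944e-2) = ln(0.0509341)/ln(0.158798) ≈ 1.6179.
Then e_5 ≈ e_4·(e_4/e_3)^p = 3.190e-4·(0.0509341)^1.6179 = 3.190e-4·0.00809225 ≈ 2.581e-06.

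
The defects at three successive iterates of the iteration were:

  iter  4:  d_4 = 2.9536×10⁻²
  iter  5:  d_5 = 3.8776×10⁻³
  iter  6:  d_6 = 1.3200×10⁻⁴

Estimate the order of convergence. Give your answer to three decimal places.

p ≈ ln(d_6/d_5) / ln(d_5/d_4)
  = ln(1.3200×10⁻⁴/3.8776×10⁻³) / ln(3.8776×10⁻³/2.9536×10⁻²)
  = ln(0.0340417) / ln(0.131284)
  = -3.380169 / -2.030392 ≈ 1.664786

1.665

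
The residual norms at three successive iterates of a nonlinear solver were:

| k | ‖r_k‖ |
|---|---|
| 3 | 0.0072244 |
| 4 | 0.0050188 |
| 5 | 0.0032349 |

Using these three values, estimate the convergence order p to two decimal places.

p ≈ ln(‖r_5‖/‖r_4‖) / ln(‖r_4‖/‖r_3‖)
  = ln(0.0032349/0.0050188) / ln(0.0050188/0.0072244)
  = ln(0.644556) / ln(0.694701)
  = -0.43919 / -0.36427 ≈ 1.20567

1.21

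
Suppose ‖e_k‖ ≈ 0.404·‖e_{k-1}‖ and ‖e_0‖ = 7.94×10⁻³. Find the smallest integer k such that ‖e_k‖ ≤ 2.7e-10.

After k steps, ‖e_k‖ ≈ 7.94×10⁻³·0.404^k.
Need 0.404^k ≤ 2.7e-10/7.94×10⁻³ = 3.4005e-08.
k ≥ ln(3.4005e-08)/ln(0.404) = -17.1968/-0.90634 = 18.974.
Smallest integer k = 19.

19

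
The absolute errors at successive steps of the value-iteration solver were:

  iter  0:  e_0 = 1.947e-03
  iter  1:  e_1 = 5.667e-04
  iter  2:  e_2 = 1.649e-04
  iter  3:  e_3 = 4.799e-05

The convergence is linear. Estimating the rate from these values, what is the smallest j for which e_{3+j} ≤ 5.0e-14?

17

Rate ρ ≈ e_3/e_2 = 4.799e-05/1.649e-04 = 0.2910.
After j more steps, e_{3+j} ≈ 4.799e-05·ρ^j; need ρ^j ≤ 5.0e-14/4.799e-05 = 1.04188e-09.
j ≥ ln(1.04188e-09)/ln(0.2910) = -20.6822/-1.23443 = 16.754.
So 17 more iterations are needed.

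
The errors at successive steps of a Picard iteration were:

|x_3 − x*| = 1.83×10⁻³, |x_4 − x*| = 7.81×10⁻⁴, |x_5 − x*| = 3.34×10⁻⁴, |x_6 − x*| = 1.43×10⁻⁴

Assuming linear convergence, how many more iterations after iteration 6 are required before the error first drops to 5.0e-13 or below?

23

Rate ρ ≈ |x_6 − x*|/|x_5 − x*| = 1.43×10⁻⁴/3.34×10⁻⁴ = 0.4281.
After j more steps, |x_{6+j} − x*| ≈ 1.43×10⁻⁴·ρ^j; need ρ^j ≤ 5.0e-13/1.43×10⁻⁴ = 3.4965e-09.
j ≥ ln(3.4965e-09)/ln(0.4281) = -19.4715/-0.84840 = 22.951.
So 23 more iterations are needed.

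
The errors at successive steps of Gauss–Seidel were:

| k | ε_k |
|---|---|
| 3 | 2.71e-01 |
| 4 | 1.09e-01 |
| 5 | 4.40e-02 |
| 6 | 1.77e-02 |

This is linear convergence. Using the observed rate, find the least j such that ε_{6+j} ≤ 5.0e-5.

Rate ρ ≈ ε_6/ε_5 = 1.77e-02/4.40e-02 = 0.4023.
After j more steps, ε_{6+j} ≈ 1.77e-02·ρ^j; need ρ^j ≤ 5.0e-5/1.77e-02 = 0.00282486.
j ≥ ln(0.00282486)/ln(0.4023) = -5.8693/-0.91056 = 6.446.
So 7 more iterations are needed.

7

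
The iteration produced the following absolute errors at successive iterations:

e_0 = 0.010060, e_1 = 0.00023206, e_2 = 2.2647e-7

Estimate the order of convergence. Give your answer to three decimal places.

p ≈ ln(e_2/e_1) / ln(e_1/e_0)
  = ln(2.2647e-7/0.00023206) / ln(0.00023206/0.010060)
  = ln(0.000975911) / ln(0.0230676)
  = -6.932139 / -3.769326 ≈ 1.839092

1.839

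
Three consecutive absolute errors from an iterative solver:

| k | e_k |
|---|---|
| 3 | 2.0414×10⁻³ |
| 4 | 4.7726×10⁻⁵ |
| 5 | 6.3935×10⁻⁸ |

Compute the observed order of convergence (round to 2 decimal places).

p ≈ ln(e_5/e_4) / ln(e_4/e_3)
  = ln(6.3935×10⁻⁸/4.7726×10⁻⁵) / ln(4.7726×10⁻⁵/2.0414×10⁻³)
  = ln(0.00133963) / ln(0.0233791)
  = -6.61536 / -3.75591 ≈ 1.76132

1.76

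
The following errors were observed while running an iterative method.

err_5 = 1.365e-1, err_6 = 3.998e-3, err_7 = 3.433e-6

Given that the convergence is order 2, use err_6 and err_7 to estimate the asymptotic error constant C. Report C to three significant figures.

0.215

C ≈ err_7 / err_6^2
  = 3.433e-6 / (3.998e-3)^2
  = 3.433e-6 / 1.5984e-05 ≈ 0.21478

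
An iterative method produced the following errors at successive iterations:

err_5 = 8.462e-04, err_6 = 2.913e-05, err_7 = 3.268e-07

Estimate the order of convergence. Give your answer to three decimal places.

p ≈ ln(err_7/err_6) / ln(err_6/err_5)
  = ln(3.268e-07/2.913e-05) / ln(2.913e-05/8.462e-04)
  = ln(0.0112187) / ln(0.0344245)
  = -4.490173 / -3.368987 ≈ 1.332796

1.333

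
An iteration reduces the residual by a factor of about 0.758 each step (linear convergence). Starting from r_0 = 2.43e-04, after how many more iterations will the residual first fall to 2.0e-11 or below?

59

After k steps, r_k ≈ 2.43e-04·0.758^k.
Need 0.758^k ≤ 2.0e-11/2.43e-04 = 8.23045e-08.
k ≥ ln(8.23045e-08)/ln(0.758) = -16.3128/-0.27707 = 58.876.
Smallest integer k = 59.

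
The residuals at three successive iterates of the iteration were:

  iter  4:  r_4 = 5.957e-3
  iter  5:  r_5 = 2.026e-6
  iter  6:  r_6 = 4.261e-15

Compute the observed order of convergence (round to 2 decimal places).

p ≈ ln(r_6/r_5) / ln(r_5/r_4)
  = ln(4.261e-15/2.026e-6) / ln(2.026e-6/5.957e-3)
  = ln(2.10316e-09) / ln(0.000340104)
  = -19.97982 / -7.98626 ≈ 2.50177

2.50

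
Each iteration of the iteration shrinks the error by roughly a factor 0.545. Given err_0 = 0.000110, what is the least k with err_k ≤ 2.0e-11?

26

After k steps, err_k ≈ 0.000110·0.545^k.
Need 0.545^k ≤ 2.0e-11/0.000110 = 1.81818e-07.
k ≥ ln(1.81818e-07)/ln(0.545) = -15.5203/-0.60697 = 25.570.
Smallest integer k = 26.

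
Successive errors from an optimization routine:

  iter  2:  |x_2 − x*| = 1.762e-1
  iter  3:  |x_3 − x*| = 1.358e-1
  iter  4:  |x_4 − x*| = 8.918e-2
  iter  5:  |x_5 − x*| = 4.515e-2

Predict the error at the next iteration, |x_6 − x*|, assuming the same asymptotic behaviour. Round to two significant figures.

1.5e-2

First estimate the order: p ≈ ln(|x_5 − x*|/|x_4 − x*|) / ln(|x_4 − x*|/|x_3 − x*|) = ln(4.515e-2/8.918e-2)/ln(8.918e-2/1.358e-1) = ln(0.506279)/ln(0.656701) ≈ 1.6186.
Then |x_6 − x*| ≈ |x_5 − x*|·(|x_5 − x*|/|x_4 − x*|)^p = 4.515e-2·(0.506279)^1.6186 = 4.515e-2·0.332296 ≈ 0.015.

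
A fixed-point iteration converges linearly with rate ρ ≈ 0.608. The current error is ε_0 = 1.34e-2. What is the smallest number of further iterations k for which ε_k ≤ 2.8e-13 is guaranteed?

50

After k steps, ε_k ≈ 1.34e-2·0.608^k.
Need 0.608^k ≤ 2.8e-13/1.34e-2 = 2.08955e-11.
k ≥ ln(2.08955e-11)/ln(0.608) = -24.5915/-0.49758 = 49.422.
Smallest integer k = 50.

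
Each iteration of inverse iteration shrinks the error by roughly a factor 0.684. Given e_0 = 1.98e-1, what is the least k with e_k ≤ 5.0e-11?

After k steps, e_k ≈ 1.98e-1·0.684^k.
Need 0.684^k ≤ 5.0e-11/1.98e-1 = 2.52525e-10.
k ≥ ln(2.52525e-10)/ln(0.684) = -22.0995/-0.37980 = 58.187.
Smallest integer k = 59.

59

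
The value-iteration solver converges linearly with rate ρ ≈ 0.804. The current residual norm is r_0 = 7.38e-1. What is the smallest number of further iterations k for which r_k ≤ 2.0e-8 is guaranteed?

80

After k steps, r_k ≈ 7.38e-1·0.804^k.
Need 0.804^k ≤ 2.0e-8/7.38e-1 = 2.71003e-08.
k ≥ ln(2.71003e-08)/ln(0.804) = -17.4237/-0.21816 = 79.867.
Smallest integer k = 80.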